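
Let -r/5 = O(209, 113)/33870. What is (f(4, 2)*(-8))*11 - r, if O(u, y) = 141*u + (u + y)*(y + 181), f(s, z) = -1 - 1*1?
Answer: 438787/2258 ≈ 194.33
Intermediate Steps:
f(s, z) = -2 (f(s, z) = -1 - 1 = -2)
O(u, y) = 141*u + (181 + y)*(u + y) (O(u, y) = 141*u + (u + y)*(181 + y) = 141*u + (181 + y)*(u + y))
r = -41379/2258 (r = -5*(113² + 181*113 + 322*209 + 209*113)/33870 = -5*(12769 + 20453 + 67298 + 23617)/33870 = -620685/33870 = -5*41379/11290 = -41379/2258 ≈ -18.326)
(f(4, 2)*(-8))*11 - r = -2*(-8)*11 - 1*(-41379/2258) = 16*11 + 41379/2258 = 176 + 41379/2258 = 438787/2258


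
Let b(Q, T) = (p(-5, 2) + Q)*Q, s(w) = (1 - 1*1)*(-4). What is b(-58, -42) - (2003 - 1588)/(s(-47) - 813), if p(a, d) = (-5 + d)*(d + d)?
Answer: 3301195/813 ≈ 4060.5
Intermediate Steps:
s(w) = 0 (s(w) = (1 - 1)*(-4) = 0*(-4) = 0)
p(a, d) = 2*d*(-5 + d) (p(a, d) = (-5 + d)*(2*d) = 2*d*(-5 + d))
b(Q, T) = Q*(-12 + Q) (b(Q, T) = (2*2*(-5 + 2) + Q)*Q = (2*2*(-3) + Q)*Q = (-12 + Q)*Q = Q*(-12 + Q))
b(-58, -42) - (2003 - 1588)/(s(-47) - 813) = -58*(-12 - 58) - (2003 - 1588)/(0 - 813) = -58*(-70) - 415/(-813) = 4060 - 415*(-1)/813 = 4060 - 1*(-415/813) = 4060 + 415/813 = 3301195/813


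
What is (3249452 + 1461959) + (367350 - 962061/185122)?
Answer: 940189431781/185122 ≈ 5.0788e+6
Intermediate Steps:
(3249452 + 1461959) + (367350 - 962061/185122) = 4711411 + (367350 - 962061*1/185122) = 4711411 + (367350 - 962061/185122) = 4711411 + 68003604639/185122 = 940189431781/185122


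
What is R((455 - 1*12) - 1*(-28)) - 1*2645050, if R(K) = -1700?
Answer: -2646750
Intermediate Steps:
R((455 - 1*12) - 1*(-28)) - 1*2645050 = -1700 - 1*2645050 = -1700 - 2645050 = -2646750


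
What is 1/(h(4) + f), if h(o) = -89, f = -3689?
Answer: -1/3778 ≈ -0.00026469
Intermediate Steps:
1/(h(4) + f) = 1/(-89 - 3689) = 1/(-3778) = -1/3778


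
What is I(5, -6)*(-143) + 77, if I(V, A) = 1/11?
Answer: 64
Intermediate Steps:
I(V, A) = 1/11
I(5, -6)*(-143) + 77 = (1/11)*(-143) + 77 = -13 + 77 = 64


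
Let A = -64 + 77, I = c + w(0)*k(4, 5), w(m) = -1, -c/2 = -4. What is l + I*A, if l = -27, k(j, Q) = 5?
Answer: 12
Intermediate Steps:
c = 8 (c = -2*(-4) = 8)
I = 3 (I = 8 - 1*5 = 8 - 5 = 3)
A = 13
l + I*A = -27 + 3*13 = -27 + 39 = 12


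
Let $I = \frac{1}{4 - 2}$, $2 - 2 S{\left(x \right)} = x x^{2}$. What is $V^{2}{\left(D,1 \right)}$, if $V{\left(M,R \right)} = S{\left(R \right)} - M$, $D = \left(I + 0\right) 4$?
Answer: $\frac{9}{4} \approx 2.25$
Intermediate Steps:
$S{\left(x \right)} = 1 - \frac{x^{3}}{2}$ ($S{\left(x \right)} = 1 - \frac{x x^{2}}{2} = 1 - \frac{x^{3}}{2}$)
$I = \frac{1}{2} \approx 0.5$
$D = 2$ ($D = \left(\frac{1}{2} + 0\right) 4 = \frac{1}{2} \cdot 4 = 2$)
$V{\left(M,R \right)} = 1 - M - \frac{R^{3}}{2}$ ($V{\left(M,R \right)} = \left(1 - \frac{R^{3}}{2}\right) - M = 1 - M - \frac{R^{3}}{2}$)
$V^{2}{\left(D,1 \right)} = \left(1 - 2 - \frac{1^{3}}{2}\right)^{2} = \left(1 - 2 - \frac{1}{2}\right)^{2} = \left(- \frac{3}{2}\right)^{2} = \frac{9}{4}$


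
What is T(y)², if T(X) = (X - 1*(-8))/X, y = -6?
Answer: ⅑ ≈ 0.11111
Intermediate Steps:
T(X) = (8 + X)/X (T(X) = (X + 8)/X = (8 + X)/X)
T(y)² = ((8 - 6)/(-6))² = (-⅙*2)² = (-⅓)² = ⅑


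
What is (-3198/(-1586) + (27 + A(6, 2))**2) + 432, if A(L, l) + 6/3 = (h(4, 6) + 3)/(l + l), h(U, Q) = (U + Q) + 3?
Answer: 77776/61 ≈ 1275.0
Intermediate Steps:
h(U, Q) = 3 + Q + U (h(U, Q) = (Q + U) + 3 = 3 + Q + U)
A(L, l) = -2 + 8/l (A(L, l) = -2 + ((3 + 6 + 4) + 3)/(l + l) = -2 + (13 + 3)/((2*l)) = -2 + 16*(1/(2*l)) = -2 + 8/l)
(-3198/(-1586) + (27 + A(6, 2))**2) + 432 = (-3198/(-1586) + (27 + (-2 + 8/2))**2) + 432 = (-3198*(-1/1586) + (27 + (-2 + 8*(1/2)))**2) + 432 = (123/61 + (27 + (-2 + 4))**2) + 432 = (123/61 + (27 + 2)**2) + 432 = (123/61 + 29**2) + 432 = (123/61 + 841) + 432 = 51424/61 + 432 = 77776/61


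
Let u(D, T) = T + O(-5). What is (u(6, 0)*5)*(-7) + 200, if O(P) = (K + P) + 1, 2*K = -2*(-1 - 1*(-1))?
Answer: 340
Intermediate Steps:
K = 0 (K = (-2*(-1 - 1*(-1)))/2 = (-2*(-1 + 1))/2 = (-2*0)/2 = (1/2)*0 = 0)
O(P) = 1 + P (O(P) = (0 + P) + 1 = P + 1 = 1 + P)
u(D, T) = -4 + T (u(D, T) = T + (1 - 5) = T - 4 = -4 + T)
(u(6, 0)*5)*(-7) + 200 = ((-4 + 0)*5)*(-7) + 200 = -4*5*(-7) + 200 = -20*(-7) + 200 = 140 + 200 = 340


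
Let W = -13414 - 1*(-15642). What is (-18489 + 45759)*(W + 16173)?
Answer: 501795270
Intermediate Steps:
W = 2228 (W = -13414 + 15642 = 2228)
(-18489 + 45759)*(W + 16173) = (-18489 + 45759)*(2228 + 16173) = 27270*18401 = 501795270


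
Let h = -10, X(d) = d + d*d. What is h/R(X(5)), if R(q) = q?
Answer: -⅓ ≈ -0.33333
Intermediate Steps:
X(d) = d + d²
h/R(X(5)) = -10/(5*(1 + 5)) = -10/(5*6) = -10/30 = (1/30)*(-10) = -⅓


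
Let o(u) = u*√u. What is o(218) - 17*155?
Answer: -2635 + 218*√218 ≈ 583.73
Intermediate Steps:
o(u) = u^(3/2)
o(218) - 17*155 = 218^(3/2) - 17*155 = 218*√218 - 2635 = -2635 + 218*√218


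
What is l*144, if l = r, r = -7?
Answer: -1008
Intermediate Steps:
l = -7
l*144 = -7*144 = -1008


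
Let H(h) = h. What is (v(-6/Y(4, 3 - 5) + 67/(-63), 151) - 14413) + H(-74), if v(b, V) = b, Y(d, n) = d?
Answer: -1825685/126 ≈ -14490.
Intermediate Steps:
(v(-6/Y(4, 3 - 5) + 67/(-63), 151) - 14413) + H(-74) = ((-6/4 + 67/(-63)) - 14413) - 74 = ((-6*1/4 + 67*(-1/63)) - 14413) - 74 = ((-3/2 - 67/63) - 14413) - 74 = (-323/126 - 14413) - 74 = -1816361/126 - 74 = -1825685/126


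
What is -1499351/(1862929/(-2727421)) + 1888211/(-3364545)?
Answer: 13758836946647669176/6267908452305 ≈ 2.1951e+6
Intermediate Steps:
-1499351/(1862929/(-2727421)) + 1888211/(-3364545) = -1499351/(1862929*(-1/2727421)) + 1888211*(-1/3364545) = -1499351/(-1862929/2727421) - 1888211/3364545 = -1499351*(-2727421/1862929) - 1888211/3364545 = 4089361403771/1862929 - 1888211/3364545 = 13758836946647669176/6267908452305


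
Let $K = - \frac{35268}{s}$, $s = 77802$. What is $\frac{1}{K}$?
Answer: $- \frac{12967}{5878} \approx -2.206$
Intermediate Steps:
$K = - \frac{5878}{12967}$ ($K = - \frac{35268}{77802} = \left(-35268\right) \frac{1}{77802} = - \frac{5878}{12967} \approx -0.4533$)
$\frac{1}{K} = \frac{1}{- \frac{5878}{12967}} = - \frac{12967}{5878}$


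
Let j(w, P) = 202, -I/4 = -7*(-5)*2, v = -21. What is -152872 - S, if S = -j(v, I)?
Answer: -152670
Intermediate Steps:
I = -280 (I = -4*(-7*(-5))*2 = -140*2 = -4*70 = -280)
S = -202 (S = -1*202 = -202)
-152872 - S = -152872 - 1*(-202) = -152872 + 202 = -152670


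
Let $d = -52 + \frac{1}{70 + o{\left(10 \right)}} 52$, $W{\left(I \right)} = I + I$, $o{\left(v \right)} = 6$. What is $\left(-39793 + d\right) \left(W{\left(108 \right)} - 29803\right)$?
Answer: $\frac{22398601654}{19} \approx 1.1789 \cdot 10^{9}$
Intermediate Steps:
$W{\left(I \right)} = 2 I$
$d = - \frac{975}{19}$ ($d = -52 + \frac{1}{70 + 6} \cdot 52 = -52 + \frac{1}{76} \cdot 52 = -52 + \frac{13}{19} = - \frac{975}{19} \approx -51.316$)
$\left(-39793 + d\right) \left(W{\left(108 \right)} - 29803\right) = \left(-39793 - \frac{975}{19}\right) \left(2 \cdot 108 - 29803\right) = - \frac{757042 \left(216 - 29803\right)}{19} = \left(- \frac{757042}{19}\right) \left(-29587\right) = \frac{22398601654}{19}$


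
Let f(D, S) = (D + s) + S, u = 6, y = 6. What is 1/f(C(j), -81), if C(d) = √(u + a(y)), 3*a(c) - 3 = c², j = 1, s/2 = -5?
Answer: -91/8262 - √19/8262 ≈ -0.011542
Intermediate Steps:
s = -10 (s = 2*(-5) = -10)
a(c) = 1 + c²/3
C(d) = √19 (C(d) = √(6 + (1 + (⅓)*6²)) = √(6 + (1 + (⅓)*36)) = √(6 + (1 + 12)) = √(6 + 13) = √19)
f(D, S) = -10 + D + S (f(D, S) = (D - 10) + S = (-10 + D) + S = -10 + D + S)
1/f(C(j), -81) = 1/(-10 + √19 - 81) = 1/(-91 + √19)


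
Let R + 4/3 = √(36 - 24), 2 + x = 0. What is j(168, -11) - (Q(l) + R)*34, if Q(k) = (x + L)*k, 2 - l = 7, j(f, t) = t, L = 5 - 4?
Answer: -407/3 - 68*√3 ≈ -253.45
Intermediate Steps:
L = 1
x = -2 (x = -2 + 0 = -2)
l = -5 (l = 2 - 1*7 = 2 - 7 = -5)
R = -4/3 + 2*√3 (R = -4/3 + √(36 - 24) = -4/3 + √12 = -4/3 + 2*√3 ≈ 2.1308)
Q(k) = -k (Q(k) = (-2 + 1)*k = -k)
j(168, -11) - (Q(l) + R)*34 = -11 - (-1*(-5) + (-4/3 + 2*√3))*34 = -11 - (5 + (-4/3 + 2*√3))*34 = -11 - (11/3 + 2*√3)*34 = -11 - (374/3 + 68*√3) = -11 + (-374/3 - 68*√3) = -407/3 - 68*√3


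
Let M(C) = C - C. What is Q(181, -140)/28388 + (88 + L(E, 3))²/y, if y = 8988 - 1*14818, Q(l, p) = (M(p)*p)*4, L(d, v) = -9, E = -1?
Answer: -6241/5830 ≈ -1.0705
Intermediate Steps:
M(C) = 0
Q(l, p) = 0 (Q(l, p) = (0*p)*4 = 0*4 = 0)
y = -5830 (y = 8988 - 14818 = -5830)
Q(181, -140)/28388 + (88 + L(E, 3))²/y = 0/28388 + (88 - 9)²/(-5830) = 0*(1/28388) + 79²*(-1/5830) = 0 + 6241*(-1/5830) = 0 - 6241/5830 = -6241/5830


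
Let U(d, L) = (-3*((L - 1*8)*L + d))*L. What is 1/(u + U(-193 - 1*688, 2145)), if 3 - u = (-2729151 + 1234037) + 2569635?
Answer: -1/29492576558 ≈ -3.3907e-11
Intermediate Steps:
U(d, L) = L*(-3*d - 3*L*(-8 + L)) (U(d, L) = (-3*((L - 8)*L + d))*L = (-3*((-8 + L)*L + d))*L = (-3*(L*(-8 + L) + d))*L = (-3*(d + L*(-8 + L)))*L = (-3*d - 3*L*(-8 + L))*L = L*(-3*d - 3*L*(-8 + L)))
u = -1074518 (u = 3 - ((-2729151 + 1234037) + 2569635) = 3 - (-1495114 + 2569635) = 3 - 1*1074521 = 3 - 1074521 = -1074518)
1/(u + U(-193 - 1*688, 2145)) = 1/(-1074518 + 3*2145*(-(-193 - 1*688) - 1*2145**2 + 8*2145)) = 1/(-1074518 + 3*2145*(-(-193 - 688) - 1*4601025 + 17160)) = 1/(-1074518 + 3*2145*(-1*(-881) - 4601025 + 17160)) = 1/(-1074518 + 3*2145*(881 - 4601025 + 17160)) = 1/(-1074518 + 3*2145*(-4582984)) = 1/(-1074518 - 29491502040) = 1/(-29492576558) = -1/29492576558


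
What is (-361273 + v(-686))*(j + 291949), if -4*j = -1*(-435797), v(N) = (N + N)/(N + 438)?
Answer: -16395740357417/248 ≈ -6.6112e+10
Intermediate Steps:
v(N) = 2*N/(438 + N) (v(N) = (2*N)/(438 + N) = 2*N/(438 + N))
j = -435797/4 (j = -(-1)*(-435797)/4 = -1/4*435797 = -435797/4 ≈ -1.0895e+5)
(-361273 + v(-686))*(j + 291949) = (-361273 + 2*(-686)/(438 - 686))*(-435797/4 + 291949) = (-361273 + 2*(-686)/(-248))*(731999/4) = (-361273 + 2*(-686)*(-1/248))*(731999/4) = (-361273 + 343/62)*(731999/4) = -22398583/62*731999/4 = -16395740357417/248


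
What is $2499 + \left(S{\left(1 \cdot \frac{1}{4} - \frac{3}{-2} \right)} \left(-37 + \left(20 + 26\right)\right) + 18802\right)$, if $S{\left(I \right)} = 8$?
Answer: $21373$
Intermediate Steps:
$2499 + \left(S{\left(1 \cdot \frac{1}{4} - \frac{3}{-2} \right)} \left(-37 + \left(20 + 26\right)\right) + 18802\right) = 2499 + \left(8 \left(-37 + \left(20 + 26\right)\right) + 18802\right) = 2499 + \left(8 \left(-37 + 46\right) + 18802\right) = 2499 + \left(8 \cdot 9 + 18802\right) = 2499 + \left(72 + 18802\right) = 2499 + 18874 = 21373$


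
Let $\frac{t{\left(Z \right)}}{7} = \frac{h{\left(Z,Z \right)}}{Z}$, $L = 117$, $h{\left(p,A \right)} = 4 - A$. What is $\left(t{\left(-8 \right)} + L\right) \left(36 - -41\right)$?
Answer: $\frac{16401}{2} \approx 8200.5$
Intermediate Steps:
$t{\left(Z \right)} = \frac{7 \left(4 - Z\right)}{Z}$ ($t{\left(Z \right)} = 7 \frac{4 - Z}{Z} = \frac{7 \left(4 - Z\right)}{Z}$)
$\left(t{\left(-8 \right)} + L\right) \left(36 - -41\right) = \left(\left(-7 + \frac{28}{-8}\right) + 117\right) \left(36 - -41\right) = \left(\left(-7 + 28 \left(- \frac{1}{8}\right)\right) + 117\right) \left(36 + 41\right) = \left(\left(-7 - \frac{7}{2}\right) + 117\right) 77 = \left(- \frac{21}{2} + 117\right) 77 = \frac{213}{2} \cdot 77 = \frac{16401}{2}$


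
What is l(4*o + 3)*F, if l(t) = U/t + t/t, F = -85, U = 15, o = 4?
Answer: -2890/19 ≈ -152.11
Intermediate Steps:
l(t) = 1 + 15/t (l(t) = 15/t + t/t = 15/t + 1 = 1 + 15/t)
l(4*o + 3)*F = ((15 + (4*4 + 3))/(4*4 + 3))*(-85) = ((15 + (16 + 3))/(16 + 3))*(-85) = ((15 + 19)/19)*(-85) = ((1/19)*34)*(-85) = (34/19)*(-85) = -2890/19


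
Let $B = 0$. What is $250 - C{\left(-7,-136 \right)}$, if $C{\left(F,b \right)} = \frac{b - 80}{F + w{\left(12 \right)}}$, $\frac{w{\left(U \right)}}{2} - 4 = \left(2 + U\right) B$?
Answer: $466$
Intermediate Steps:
$w{\left(U \right)} = 8$ ($w{\left(U \right)} = 8 + 2 \left(2 + U\right) 0 = 8 + 2 \cdot 0 = 8 + 0 = 8$)
$C{\left(F,b \right)} = \frac{-80 + b}{8 + F}$ ($C{\left(F,b \right)} = \frac{b - 80}{F + 8} = \frac{-80 + b}{8 + F}$)
$250 - C{\left(-7,-136 \right)} = 250 - \frac{-80 - 136}{8 - 7} = 250 - 1^{-1} \left(-216\right) = 250 - 1 \left(-216\right) = 250 - -216 = 250 + 216 = 466$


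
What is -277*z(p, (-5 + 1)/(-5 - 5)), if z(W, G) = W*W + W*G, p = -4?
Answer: -19944/5 ≈ -3988.8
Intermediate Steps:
z(W, G) = W**2 + G*W
-277*z(p, (-5 + 1)/(-5 - 5)) = -(-1108)*((-5 + 1)/(-5 - 5) - 4) = -(-1108)*(-4/(-10) - 4) = -(-1108)*(-4*(-1/10) - 4) = -(-1108)*(2/5 - 4) = -(-1108)*(-18)/5 = -277*72/5 = -19944/5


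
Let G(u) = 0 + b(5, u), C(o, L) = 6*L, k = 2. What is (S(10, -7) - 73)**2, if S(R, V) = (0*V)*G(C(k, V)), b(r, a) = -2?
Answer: 5329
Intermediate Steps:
G(u) = -2 (G(u) = 0 - 2 = -2)
S(R, V) = 0 (S(R, V) = (0*V)*(-2) = 0*(-2) = 0)
(S(10, -7) - 73)**2 = (0 - 73)**2 = (-73)**2 = 5329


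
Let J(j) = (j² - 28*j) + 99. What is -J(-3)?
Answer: -192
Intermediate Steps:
J(j) = 99 + j² - 28*j
-J(-3) = -(99 + (-3)² - 28*(-3)) = -(99 + 9 + 84) = -1*192 = -192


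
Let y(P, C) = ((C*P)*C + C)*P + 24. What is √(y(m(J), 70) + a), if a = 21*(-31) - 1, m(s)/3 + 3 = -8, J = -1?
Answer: √5333162 ≈ 2309.4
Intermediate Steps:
m(s) = -33 (m(s) = -9 + 3*(-8) = -9 - 24 = -33)
a = -652 (a = -651 - 1 = -652)
y(P, C) = 24 + P*(C + P*C²) (y(P, C) = (P*C² + C)*P + 24 = (C + P*C²)*P + 24 = P*(C + P*C²) + 24 = 24 + P*(C + P*C²))
√(y(m(J), 70) + a) = √((24 + 70*(-33) + 70²*(-33)²) - 652) = √((24 - 2310 + 4900*1089) - 652) = √((24 - 2310 + 5336100) - 652) = √(5333814 - 652) = √5333162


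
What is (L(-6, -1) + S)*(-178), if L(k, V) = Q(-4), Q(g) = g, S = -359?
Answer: 64614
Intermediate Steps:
L(k, V) = -4
(L(-6, -1) + S)*(-178) = (-4 - 359)*(-178) = -363*(-178) = 64614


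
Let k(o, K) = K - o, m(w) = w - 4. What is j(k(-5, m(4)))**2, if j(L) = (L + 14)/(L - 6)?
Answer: 361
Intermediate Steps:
m(w) = -4 + w
j(L) = (14 + L)/(-6 + L)
j(k(-5, m(4)))**2 = ((14 + ((-4 + 4) - 1*(-5)))/(-6 + ((-4 + 4) - 1*(-5))))**2 = ((14 + (0 + 5))/(-6 + (0 + 5)))**2 = ((14 + 5)/(-6 + 5))**2 = (19/(-1))**2 = (-1*19)**2 = (-19)**2 = 361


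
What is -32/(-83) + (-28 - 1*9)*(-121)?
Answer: 371623/83 ≈ 4477.4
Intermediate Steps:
-32/(-83) + (-28 - 1*9)*(-121) = -32*(-1/83) + (-28 - 9)*(-121) = 32/83 - 37*(-121) = 32/83 + 4477 = 371623/83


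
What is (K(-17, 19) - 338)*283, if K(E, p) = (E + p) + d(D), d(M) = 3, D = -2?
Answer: -94239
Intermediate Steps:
K(E, p) = 3 + E + p (K(E, p) = (E + p) + 3 = 3 + E + p)
(K(-17, 19) - 338)*283 = ((3 - 17 + 19) - 338)*283 = (5 - 338)*283 = -333*283 = -94239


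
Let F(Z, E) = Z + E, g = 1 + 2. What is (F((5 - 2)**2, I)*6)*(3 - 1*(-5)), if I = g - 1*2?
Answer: 480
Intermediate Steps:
g = 3
I = 1 (I = 3 - 1*2 = 3 - 2 = 1)
F(Z, E) = E + Z
(F((5 - 2)**2, I)*6)*(3 - 1*(-5)) = ((1 + (5 - 2)**2)*6)*(3 - 1*(-5)) = ((1 + 3**2)*6)*(3 + 5) = ((1 + 9)*6)*8 = (10*6)*8 = 60*8 = 480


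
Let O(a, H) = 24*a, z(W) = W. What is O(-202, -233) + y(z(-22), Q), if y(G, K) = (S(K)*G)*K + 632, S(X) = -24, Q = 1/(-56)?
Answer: -29578/7 ≈ -4225.4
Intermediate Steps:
Q = -1/56 ≈ -0.017857
y(G, K) = 632 - 24*G*K (y(G, K) = (-24*G)*K + 632 = -24*G*K + 632 = 632 - 24*G*K)
O(-202, -233) + y(z(-22), Q) = 24*(-202) + (632 - 24*(-22)*(-1/56)) = -4848 + (632 - 66/7) = -4848 + 4358/7 = -29578/7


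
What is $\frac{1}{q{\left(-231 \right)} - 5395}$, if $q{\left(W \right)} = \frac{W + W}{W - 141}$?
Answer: $- \frac{62}{334413} \approx -0.0001854$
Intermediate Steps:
$q{\left(W \right)} = \frac{2 W}{-141 + W}$
$\frac{1}{q{\left(-231 \right)} - 5395} = \frac{1}{2 \left(-231\right) \frac{1}{-141 - 231} - 5395} = \frac{1}{2 \left(-231\right) \frac{1}{-372} - 5395} = \frac{1}{2 \left(-231\right) \left(- \frac{1}{372}\right) - 5395} = \frac{1}{\frac{77}{62} - 5395} = \frac{1}{- \frac{334413}{62}} = - \frac{62}{334413}$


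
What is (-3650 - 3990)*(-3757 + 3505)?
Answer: 1925280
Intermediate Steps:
(-3650 - 3990)*(-3757 + 3505) = -7640*(-252) = 1925280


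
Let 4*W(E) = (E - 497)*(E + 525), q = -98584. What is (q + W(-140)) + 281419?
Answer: 486095/4 ≈ 1.2152e+5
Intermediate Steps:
W(E) = (-497 + E)*(525 + E)/4 (W(E) = ((E - 497)*(E + 525))/4 = ((-497 + E)*(525 + E))/4 = (-497 + E)*(525 + E)/4)
(q + W(-140)) + 281419 = (-98584 + (-260925/4 + 7*(-140) + (¼)*(-140)²)) + 281419 = (-98584 + (-260925/4 - 980 + (¼)*19600)) + 281419 = (-98584 + (-260925/4 - 980 + 4900)) + 281419 = (-98584 - 245245/4) + 281419 = -639581/4 + 281419 = 486095/4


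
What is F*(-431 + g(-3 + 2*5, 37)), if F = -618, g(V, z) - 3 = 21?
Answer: 251526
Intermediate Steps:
g(V, z) = 24 (g(V, z) = 3 + 21 = 24)
F*(-431 + g(-3 + 2*5, 37)) = -618*(-431 + 24) = -618*(-407) = 251526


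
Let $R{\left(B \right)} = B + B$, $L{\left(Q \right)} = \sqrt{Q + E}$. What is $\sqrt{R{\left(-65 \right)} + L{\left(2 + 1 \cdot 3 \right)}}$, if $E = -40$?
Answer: $\sqrt{-130 + i \sqrt{35}} \approx 0.25937 + 11.405 i$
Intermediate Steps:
$L{\left(Q \right)} = \sqrt{-40 + Q}$ ($L{\left(Q \right)} = \sqrt{Q - 40} = \sqrt{-40 + Q}$)
$R{\left(B \right)} = 2 B$
$\sqrt{R{\left(-65 \right)} + L{\left(2 + 1 \cdot 3 \right)}} = \sqrt{2 \left(-65\right) + \sqrt{-40 + \left(2 + 1 \cdot 3\right)}} = \sqrt{-130 + \sqrt{-40 + \left(2 + 3\right)}} = \sqrt{-130 + \sqrt{-40 + 5}} = \sqrt{-130 + \sqrt{-35}} = \sqrt{-130 + i \sqrt{35}}$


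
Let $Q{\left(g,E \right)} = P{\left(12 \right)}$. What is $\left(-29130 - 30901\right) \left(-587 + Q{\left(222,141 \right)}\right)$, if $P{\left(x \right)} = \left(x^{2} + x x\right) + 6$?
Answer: $17589083$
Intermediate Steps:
$P{\left(x \right)} = 6 + 2 x^{2}$ ($P{\left(x \right)} = \left(x^{2} + x^{2}\right) + 6 = 2 x^{2} + 6 = 6 + 2 x^{2}$)
$Q{\left(g,E \right)} = 294$ ($Q{\left(g,E \right)} = 6 + 2 \cdot 12^{2} = 6 + 2 \cdot 144 = 6 + 288 = 294$)
$\left(-29130 - 30901\right) \left(-587 + Q{\left(222,141 \right)}\right) = \left(-29130 - 30901\right) \left(-587 + 294\right) = \left(-60031\right) \left(-293\right) = 17589083$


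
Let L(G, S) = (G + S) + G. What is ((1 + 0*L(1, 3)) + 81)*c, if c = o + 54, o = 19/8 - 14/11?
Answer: 198809/44 ≈ 4518.4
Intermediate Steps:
o = 97/88 (o = 19*(⅛) - 14*1/11 = 19/8 - 14/11 = 97/88 ≈ 1.1023)
L(G, S) = S + 2*G
c = 4849/88 (c = 97/88 + 54 = 4849/88 ≈ 55.102)
((1 + 0*L(1, 3)) + 81)*c = ((1 + 0*(3 + 2*1)) + 81)*(4849/88) = ((1 + 0*(3 + 2)) + 81)*(4849/88) = ((1 + 0*5) + 81)*(4849/88) = ((1 + 0) + 81)*(4849/88) = (1 + 81)*(4849/88) = 82*(4849/88) = 198809/44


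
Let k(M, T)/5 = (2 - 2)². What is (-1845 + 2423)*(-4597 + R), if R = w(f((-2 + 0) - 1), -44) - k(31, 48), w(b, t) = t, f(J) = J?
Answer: -2682498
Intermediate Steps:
k(M, T) = 0 (k(M, T) = 5*(2 - 2)² = 5*0² = 5*0 = 0)
R = -44 (R = -44 - 1*0 = -44 + 0 = -44)
(-1845 + 2423)*(-4597 + R) = (-1845 + 2423)*(-4597 - 44) = 578*(-4641) = -2682498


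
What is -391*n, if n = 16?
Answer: -6256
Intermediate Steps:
-391*n = -391*16 = -6256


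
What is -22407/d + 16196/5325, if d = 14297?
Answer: 112236937/76131525 ≈ 1.4743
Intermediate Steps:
-22407/d + 16196/5325 = -22407/14297 + 16196/5325 = 112236937/76131525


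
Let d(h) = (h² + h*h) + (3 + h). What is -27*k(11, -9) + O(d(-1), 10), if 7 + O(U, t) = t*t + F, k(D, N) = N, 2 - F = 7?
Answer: 331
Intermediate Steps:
F = -5 (F = 2 - 1*7 = 2 - 7 = -5)
d(h) = 3 + h + 2*h² (d(h) = (h² + h²) + (3 + h) = 2*h² + (3 + h) = 3 + h + 2*h²)
O(U, t) = -12 + t² (O(U, t) = -7 + (t*t - 5) = -7 + (t² - 5) = -7 + (-5 + t²) = -12 + t²)
-27*k(11, -9) + O(d(-1), 10) = -27*(-9) + (-12 + 10²) = 243 + (-12 + 100) = 243 + 88 = 331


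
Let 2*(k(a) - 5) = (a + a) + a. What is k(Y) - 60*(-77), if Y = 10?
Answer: 4640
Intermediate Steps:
k(a) = 5 + 3*a/2 (k(a) = 5 + ((a + a) + a)/2 = 5 + (2*a + a)/2 = 5 + (3*a)/2 = 5 + 3*a/2)
k(Y) - 60*(-77) = (5 + (3/2)*10) - 60*(-77) = (5 + 15) + 4620 = 20 + 4620 = 4640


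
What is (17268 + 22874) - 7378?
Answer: 32764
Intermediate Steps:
(17268 + 22874) - 7378 = 40142 - 7378 = 32764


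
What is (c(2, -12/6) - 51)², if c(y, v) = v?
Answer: 2809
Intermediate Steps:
(c(2, -12/6) - 51)² = (-12/6 - 51)² = (-12*⅙ - 51)² = (-2 - 51)² = (-53)² = 2809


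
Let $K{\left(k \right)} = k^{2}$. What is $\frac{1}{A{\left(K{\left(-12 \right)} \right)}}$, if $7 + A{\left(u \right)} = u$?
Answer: $\frac{1}{137} \approx 0.0072993$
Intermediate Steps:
$A{\left(u \right)} = -7 + u$
$\frac{1}{A{\left(K{\left(-12 \right)} \right)}} = \frac{1}{-7 + \left(-12\right)^{2}} = \frac{1}{-7 + 144} = \frac{1}{137}$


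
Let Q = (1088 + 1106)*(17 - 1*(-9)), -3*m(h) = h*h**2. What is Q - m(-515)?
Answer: -136419743/3 ≈ -4.5473e+7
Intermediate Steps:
m(h) = -h**3/3 (m(h) = -h*h**2/3 = -h**3/3)
Q = 57044 (Q = 2194*(17 + 9) = 2194*26 = 57044)
Q - m(-515) = 57044 - (-1)*(-515)**3/3 = 57044 - (-1)*(-136590875)/3 = 57044 - 1*136590875/3 = 57044 - 136590875/3 = -136419743/3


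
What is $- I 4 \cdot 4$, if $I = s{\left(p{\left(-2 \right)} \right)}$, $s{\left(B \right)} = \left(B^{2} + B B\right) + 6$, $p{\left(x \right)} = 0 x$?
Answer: $-96$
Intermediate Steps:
$p{\left(x \right)} = 0$
$s{\left(B \right)} = 6 + 2 B^{2}$ ($s{\left(B \right)} = \left(B^{2} + B^{2}\right) + 6 = 2 B^{2} + 6 = 6 + 2 B^{2}$)
$I = 6$ ($I = 6 + 2 \cdot 0^{2} = 6 + 2 \cdot 0 = 6 + 0 = 6$)
$- I 4 \cdot 4 = \left(-1\right) 6 \cdot 4 \cdot 4 = \left(-6\right) 16 = -96$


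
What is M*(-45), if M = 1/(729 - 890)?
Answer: 45/161 ≈ 0.27950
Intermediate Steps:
M = -1/161 (M = 1/(-161) = -1/161 ≈ -0.0062112)
M*(-45) = -1/161*(-45) = 45/161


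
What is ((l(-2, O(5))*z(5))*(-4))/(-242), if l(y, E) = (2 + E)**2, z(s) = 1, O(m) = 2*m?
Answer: 288/121 ≈ 2.3802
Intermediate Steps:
((l(-2, O(5))*z(5))*(-4))/(-242) = (((2 + 2*5)**2*1)*(-4))/(-242) = (((2 + 10)**2*1)*(-4))*(-1/242) = ((12**2*1)*(-4))*(-1/242) = ((144*1)*(-4))*(-1/242) = (144*(-4))*(-1/242) = -576*(-1/242) = 288/121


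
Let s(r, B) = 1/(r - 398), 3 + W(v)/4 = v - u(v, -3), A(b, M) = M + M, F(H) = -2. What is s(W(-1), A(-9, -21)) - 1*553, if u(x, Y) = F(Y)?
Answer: -224519/406 ≈ -553.00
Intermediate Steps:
A(b, M) = 2*M
u(x, Y) = -2
W(v) = -4 + 4*v (W(v) = -12 + 4*(v - 1*(-2)) = -12 + 4*(v + 2) = -12 + 4*(2 + v) = -12 + (8 + 4*v) = -4 + 4*v)
s(r, B) = 1/(-398 + r)
s(W(-1), A(-9, -21)) - 1*553 = 1/(-398 + (-4 + 4*(-1))) - 1*553 = 1/(-398 + (-4 - 4)) - 553 = 1/(-398 - 8) - 553 = 1/(-406) - 553 = -1/406 - 553 = -224519/406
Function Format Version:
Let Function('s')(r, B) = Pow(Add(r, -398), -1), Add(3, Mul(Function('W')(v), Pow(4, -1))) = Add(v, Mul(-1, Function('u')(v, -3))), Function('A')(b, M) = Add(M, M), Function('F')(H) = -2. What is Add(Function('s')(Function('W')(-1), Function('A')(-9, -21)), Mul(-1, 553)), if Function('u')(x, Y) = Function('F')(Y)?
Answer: Rational(-224519, 406) ≈ -553.00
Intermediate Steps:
Function('A')(b, M) = Mul(2, M)
Function('u')(x, Y) = -2
Function('W')(v) = Add(-4, Mul(4, v)) (Function('W')(v) = Add(-12, Mul(4, Add(v, Mul(-1, -2)))) = Add(-12, Mul(4, Add(v, 2))) = Add(-12, Mul(4, Add(2, v))) = Add(-12, Add(8, Mul(4, v))) = Add(-4, Mul(4, v)))
Function('s')(r, B) = Pow(Add(-398, r), -1)
Add(Function('s')(Function('W')(-1), Function('A')(-9, -21)), Mul(-1, 553)) = Add(Pow(Add(-398, Add(-4, Mul(4, -1))), -1), Mul(-1, 553)) = Add(Pow(Add(-398, Add(-4, -4)), -1), -553) = Add(Pow(Add(-398, -8), -1), -553) = Add(Pow(-406, -1), -553) = Add(Rational(-1, 406), -553) = Rational(-224519, 406)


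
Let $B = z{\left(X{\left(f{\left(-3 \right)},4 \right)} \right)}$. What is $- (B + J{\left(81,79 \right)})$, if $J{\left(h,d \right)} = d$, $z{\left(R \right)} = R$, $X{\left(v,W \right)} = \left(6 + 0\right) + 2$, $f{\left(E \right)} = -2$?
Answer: $-87$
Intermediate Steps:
$X{\left(v,W \right)} = 8$ ($X{\left(v,W \right)} = 6 + 2 = 8$)
$B = 8$
$- (B + J{\left(81,79 \right)}) = - (8 + 79) = \left(-1\right) 87 = -87$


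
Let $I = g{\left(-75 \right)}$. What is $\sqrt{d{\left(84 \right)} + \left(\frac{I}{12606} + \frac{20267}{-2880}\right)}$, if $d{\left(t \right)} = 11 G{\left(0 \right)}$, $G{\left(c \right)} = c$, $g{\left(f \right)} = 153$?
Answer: $\frac{i \sqrt{446541571135}}{252120} \approx 2.6505 i$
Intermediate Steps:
$I = 153$
$d{\left(t \right)} = 0$ ($d{\left(t \right)} = 11 \cdot 0 = 0$)
$\sqrt{d{\left(84 \right)} + \left(\frac{I}{12606} + \frac{20267}{-2880}\right)} = \sqrt{0 + \left(\frac{153}{12606} + \frac{20267}{-2880}\right)} = \sqrt{0 + \left(153 \cdot \frac{1}{12606} + 20267 \left(- \frac{1}{2880}\right)\right)} = \sqrt{0 + \left(\frac{51}{4202} - \frac{20267}{2880}\right)} = \sqrt{0 - \frac{42507527}{6050880}} = \sqrt{- \frac{42507527}{6050880}} = \frac{i \sqrt{446541571135}}{252120}$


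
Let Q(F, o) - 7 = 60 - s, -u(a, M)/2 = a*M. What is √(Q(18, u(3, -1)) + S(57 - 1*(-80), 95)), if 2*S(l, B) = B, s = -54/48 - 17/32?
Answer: 3*√826/8 ≈ 10.778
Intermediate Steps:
s = -53/32 (s = -54*1/48 - 17*1/32 = -9/8 - 17/32 = -53/32 ≈ -1.6563)
S(l, B) = B/2
u(a, M) = -2*M*a (u(a, M) = -2*a*M = -2*M*a)
Q(F, o) = 2197/32 (Q(F, o) = 7 + (60 - 1*(-53/32)) = 7 + (60 + 53/32) = 7 + 1973/32 = 2197/32)
√(Q(18, u(3, -1)) + S(57 - 1*(-80), 95)) = √(2197/32 + (½)*95) = √(2197/32 + 95/2) = √(3717/32) = 3*√826/8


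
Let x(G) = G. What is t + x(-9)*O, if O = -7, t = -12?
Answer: 51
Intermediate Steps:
t + x(-9)*O = -12 - 9*(-7) = -12 + 63 = 51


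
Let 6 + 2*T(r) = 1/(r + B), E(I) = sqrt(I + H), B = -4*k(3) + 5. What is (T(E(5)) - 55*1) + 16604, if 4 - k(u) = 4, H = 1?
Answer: 628753/38 - sqrt(6)/38 ≈ 16546.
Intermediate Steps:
k(u) = 0 (k(u) = 4 - 1*4 = 4 - 4 = 0)
B = 5 (B = -4*0 + 5 = 0 + 5 = 5)
E(I) = sqrt(1 + I) (E(I) = sqrt(I + 1) = sqrt(1 + I))
T(r) = -3 + 1/(2*(5 + r)) (T(r) = -3 + 1/(2*(r + 5)) = -3 + 1/(2*(5 + r)))
(T(E(5)) - 55*1) + 16604 = ((-29 - 6*sqrt(1 + 5))/(2*(5 + sqrt(1 + 5))) - 55*1) + 16604 = ((-29 - 6*sqrt(6))/(2*(5 + sqrt(6))) - 55) + 16604 = (-55 + (-29 - 6*sqrt(6))/(2*(5 + sqrt(6)))) + 16604 = 16549 + (-29 - 6*sqrt(6))/(2*(5 + sqrt(6)))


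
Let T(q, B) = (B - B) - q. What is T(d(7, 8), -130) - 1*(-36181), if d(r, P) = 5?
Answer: 36176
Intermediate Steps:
T(q, B) = -q (T(q, B) = 0 - q = -q)
T(d(7, 8), -130) - 1*(-36181) = -1*5 - 1*(-36181) = -5 + 36181 = 36176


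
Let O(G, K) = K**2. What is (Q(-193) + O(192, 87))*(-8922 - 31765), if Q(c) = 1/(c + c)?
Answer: -118872481871/386 ≈ -3.0796e+8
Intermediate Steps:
Q(c) = 1/(2*c)
(Q(-193) + O(192, 87))*(-8922 - 31765) = ((1/2)/(-193) + 87**2)*(-8922 - 31765) = ((1/2)*(-1/193) + 7569)*(-40687) = (-1/386 + 7569)*(-40687) = (2921633/386)*(-40687) = -118872481871/386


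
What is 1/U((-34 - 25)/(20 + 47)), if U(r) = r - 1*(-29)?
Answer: 67/1884 ≈ 0.035563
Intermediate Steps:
U(r) = 29 + r (U(r) = r + 29 = 29 + r)
1/U((-34 - 25)/(20 + 47)) = 1/(29 + (-34 - 25)/(20 + 47)) = 1/(29 - 59/67) = 1/(1884/67) = 67/1884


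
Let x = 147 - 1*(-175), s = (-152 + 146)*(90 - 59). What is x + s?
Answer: 136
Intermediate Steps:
s = -186 (s = -6*31 = -186)
x = 322 (x = 147 + 175 = 322)
x + s = 322 - 186 = 136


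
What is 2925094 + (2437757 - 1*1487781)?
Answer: 3875070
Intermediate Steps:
2925094 + (2437757 - 1*1487781) = 2925094 + (2437757 - 1487781) = 2925094 + 949976 = 3875070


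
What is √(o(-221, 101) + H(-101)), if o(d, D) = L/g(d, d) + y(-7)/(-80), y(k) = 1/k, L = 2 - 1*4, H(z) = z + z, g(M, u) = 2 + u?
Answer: I*√189876927765/30660 ≈ 14.212*I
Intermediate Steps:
H(z) = 2*z
L = -2 (L = 2 - 4 = -2)
o(d, D) = 1/560 - 2/(2 + d) (o(d, D) = -2/(2 + d) + 1/(-7*(-80)) = -2/(2 + d) - ⅐*(-1/80) = -2/(2 + d) + 1/560 = 1/560 - 2/(2 + d))
√(o(-221, 101) + H(-101)) = √((-1118 - 221)/(560*(2 - 221)) + 2*(-101)) = √((1/560)*(-1339)/(-219) - 202) = √((1/560)*(-1/219)*(-1339) - 202) = √(1339/122640 - 202) = √(-24771941/122640) = I*√189876927765/30660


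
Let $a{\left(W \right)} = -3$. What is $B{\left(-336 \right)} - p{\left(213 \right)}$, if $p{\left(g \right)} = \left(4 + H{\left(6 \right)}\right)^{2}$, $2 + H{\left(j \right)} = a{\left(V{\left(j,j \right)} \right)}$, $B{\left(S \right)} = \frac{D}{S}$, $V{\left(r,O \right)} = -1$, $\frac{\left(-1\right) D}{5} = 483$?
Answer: $\frac{99}{16} \approx 6.1875$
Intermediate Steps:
$D = -2415$ ($D = \left(-5\right) 483 = -2415$)
$B{\left(S \right)} = - \frac{2415}{S}$
$H{\left(j \right)} = -5$ ($H{\left(j \right)} = -2 - 3 = -5$)
$p{\left(g \right)} = 1$ ($p{\left(g \right)} = \left(4 - 5\right)^{2} = \left(-1\right)^{2} = 1$)
$B{\left(-336 \right)} - p{\left(213 \right)} = - \frac{2415}{-336} - 1 = \left(-2415\right) \left(- \frac{1}{336}\right) - 1 = \frac{115}{16} - 1 = \frac{99}{16}$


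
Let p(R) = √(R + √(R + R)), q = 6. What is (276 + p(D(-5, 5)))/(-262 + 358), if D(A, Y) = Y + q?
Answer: 23/8 + √(11 + √22)/96 ≈ 2.9163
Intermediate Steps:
D(A, Y) = 6 + Y (D(A, Y) = Y + 6 = 6 + Y)
p(R) = √(R + √2*√R) (p(R) = √(R + √(2*R)) = √(R + √2*√R))
(276 + p(D(-5, 5)))/(-262 + 358) = (276 + √((6 + 5) + √2*√(6 + 5)))/(-262 + 358) = (276 + √(11 + √2*√11))/96 = (276 + √(11 + √22))*(1/96) = 23/8 + √(11 + √22)/96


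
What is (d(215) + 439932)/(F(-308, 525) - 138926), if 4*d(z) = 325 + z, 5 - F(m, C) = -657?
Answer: -146689/46088 ≈ -3.1828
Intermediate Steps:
F(m, C) = 662 (F(m, C) = 5 - 1*(-657) = 5 + 657 = 662)
d(z) = 325/4 + z/4 (d(z) = (325 + z)/4 = 325/4 + z/4)
(d(215) + 439932)/(F(-308, 525) - 138926) = ((325/4 + (¼)*215) + 439932)/(662 - 138926) = ((325/4 + 215/4) + 439932)/(-138264) = (135 + 439932)*(-1/138264) = 440067*(-1/138264) = -146689/46088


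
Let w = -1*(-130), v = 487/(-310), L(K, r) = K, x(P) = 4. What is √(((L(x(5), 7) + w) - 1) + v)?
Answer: 9*√155930/310 ≈ 11.464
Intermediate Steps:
v = -487/310 (v = 487*(-1/310) = -487/310 ≈ -1.5710)
w = 130
√(((L(x(5), 7) + w) - 1) + v) = √(((4 + 130) - 1) - 487/310) = √((134 - 1) - 487/310) = √(133 - 487/310) = √(40743/310) = 9*√155930/310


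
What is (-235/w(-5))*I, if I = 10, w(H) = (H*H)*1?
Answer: -94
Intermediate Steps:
w(H) = H**2 (w(H) = H**2*1 = H**2)
(-235/w(-5))*I = -235/((-5)**2)*10 = -235/25*10 = -235*1/25*10 = -47/5*10 = -94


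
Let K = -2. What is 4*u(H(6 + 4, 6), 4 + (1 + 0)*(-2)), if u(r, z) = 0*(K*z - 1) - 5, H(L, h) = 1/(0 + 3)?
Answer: -20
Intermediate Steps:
H(L, h) = ⅓ (H(L, h) = 1/3 = ⅓)
u(r, z) = -5 (u(r, z) = 0*(-2*z - 1) - 5 = 0*(-1 - 2*z) - 5 = 0 - 5 = -5)
4*u(H(6 + 4, 6), 4 + (1 + 0)*(-2)) = 4*(-5) = -20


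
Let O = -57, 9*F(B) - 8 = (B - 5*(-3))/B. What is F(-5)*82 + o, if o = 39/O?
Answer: 3077/57 ≈ 53.982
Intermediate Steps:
F(B) = 8/9 + (15 + B)/(9*B) (F(B) = 8/9 + ((B - 5*(-3))/B)/9 = 8/9 + ((B + 15)/B)/9 = 8/9 + ((15 + B)/B)/9 = 8/9 + (15 + B)/(9*B))
o = -13/19 (o = 39/(-57) = 39*(-1/57) = -13/19 ≈ -0.68421)
F(-5)*82 + o = ((5/3 - 5)/(-5))*82 - 13/19 = -⅕*(-10/3)*82 - 13/19 = (⅔)*82 - 13/19 = 164/3 - 13/19 = 3077/57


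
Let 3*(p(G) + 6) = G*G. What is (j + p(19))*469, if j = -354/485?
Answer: 77522417/1455 ≈ 53280.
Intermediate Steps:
j = -354/485 (j = -354*1/485 = -354/485 ≈ -0.72990)
p(G) = -6 + G**2/3 (p(G) = -6 + (G*G)/3 = -6 + G**2/3)
(j + p(19))*469 = (-354/485 + (-6 + (1/3)*19**2))*469 = (-354/485 + (-6 + (1/3)*361))*469 = (-354/485 + (-6 + 361/3))*469 = (-354/485 + 343/3)*469 = (165293/1455)*469 = 77522417/1455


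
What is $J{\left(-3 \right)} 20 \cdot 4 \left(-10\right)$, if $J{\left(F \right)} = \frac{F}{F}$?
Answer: $-800$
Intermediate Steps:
$J{\left(F \right)} = 1$
$J{\left(-3 \right)} 20 \cdot 4 \left(-10\right) = 1 \cdot 20 \cdot 4 \left(-10\right) = 20 \left(-40\right) = -800$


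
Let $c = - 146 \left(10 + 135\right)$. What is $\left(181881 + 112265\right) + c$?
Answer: $272976$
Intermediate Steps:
$c = -21170$ ($c = \left(-146\right) 145 = -21170$)
$\left(181881 + 112265\right) + c = \left(181881 + 112265\right) - 21170 = 294146 - 21170 = 272976$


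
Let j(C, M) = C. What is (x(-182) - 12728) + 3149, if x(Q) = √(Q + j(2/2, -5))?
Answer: -9579 + I*√181 ≈ -9579.0 + 13.454*I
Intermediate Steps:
x(Q) = √(1 + Q) (x(Q) = √(Q + 2/2) = √(Q + 2*(½)) = √(Q + 1) = √(1 + Q))
(x(-182) - 12728) + 3149 = (√(1 - 182) - 12728) + 3149 = (√(-181) - 12728) + 3149 = (I*√181 - 12728) + 3149 = (-12728 + I*√181) + 3149 = -9579 + I*√181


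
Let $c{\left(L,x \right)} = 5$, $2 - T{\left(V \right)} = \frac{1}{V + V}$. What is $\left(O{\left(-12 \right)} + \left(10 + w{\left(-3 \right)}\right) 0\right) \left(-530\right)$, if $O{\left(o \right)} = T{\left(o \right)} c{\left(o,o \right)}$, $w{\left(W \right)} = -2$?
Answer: $- \frac{64925}{12} \approx -5410.4$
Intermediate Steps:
$T{\left(V \right)} = 2 - \frac{1}{2 V}$ ($T{\left(V \right)} = 2 - \frac{1}{V + V} = 2 - \frac{1}{2 V}$)
$O{\left(o \right)} = 10 - \frac{5}{2 o}$ ($O{\left(o \right)} = \left(2 - \frac{1}{2 o}\right) 5 = 10 - \frac{5}{2 o}$)
$\left(O{\left(-12 \right)} + \left(10 + w{\left(-3 \right)}\right) 0\right) \left(-530\right) = \left(\left(10 - \frac{5}{2 \left(-12\right)}\right) + \left(10 - 2\right) 0\right) \left(-530\right) = \left(\left(10 - - \frac{5}{24}\right) + 8 \cdot 0\right) \left(-530\right) = \left(\left(10 + \frac{5}{24}\right) + 0\right) \left(-530\right) = \left(\frac{245}{24} + 0\right) \left(-530\right) = \frac{245}{24} \left(-530\right) = - \frac{64925}{12}$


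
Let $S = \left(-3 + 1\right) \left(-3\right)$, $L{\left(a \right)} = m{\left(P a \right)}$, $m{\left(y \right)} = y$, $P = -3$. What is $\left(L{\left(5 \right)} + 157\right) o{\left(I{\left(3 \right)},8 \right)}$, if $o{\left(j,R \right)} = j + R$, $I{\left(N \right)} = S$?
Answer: $1988$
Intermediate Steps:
$L{\left(a \right)} = - 3 a$
$S = 6$ ($S = \left(-2\right) \left(-3\right) = 6$)
$I{\left(N \right)} = 6$
$o{\left(j,R \right)} = R + j$
$\left(L{\left(5 \right)} + 157\right) o{\left(I{\left(3 \right)},8 \right)} = \left(\left(-3\right) 5 + 157\right) \left(8 + 6\right) = \left(-15 + 157\right) 14 = 142 \cdot 14 = 1988$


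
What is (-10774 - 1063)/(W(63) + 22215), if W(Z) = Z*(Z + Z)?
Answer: -623/1587 ≈ -0.39256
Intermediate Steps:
W(Z) = 2*Z² (W(Z) = Z*(2*Z) = 2*Z²)
(-10774 - 1063)/(W(63) + 22215) = (-10774 - 1063)/(2*63² + 22215) = -11837/(2*3969 + 22215) = -11837/(7938 + 22215) = -11837/30153 = -11837*1/30153 = -623/1587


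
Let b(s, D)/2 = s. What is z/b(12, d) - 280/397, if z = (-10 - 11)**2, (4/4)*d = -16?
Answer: 56119/3176 ≈ 17.670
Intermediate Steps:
d = -16
b(s, D) = 2*s
z = 441 (z = (-21)**2 = 441)
z/b(12, d) - 280/397 = 441/((2*12)) - 280/397 = 441/24 - 280*1/397 = 441*(1/24) - 280/397 = 147/8 - 280/397 = 56119/3176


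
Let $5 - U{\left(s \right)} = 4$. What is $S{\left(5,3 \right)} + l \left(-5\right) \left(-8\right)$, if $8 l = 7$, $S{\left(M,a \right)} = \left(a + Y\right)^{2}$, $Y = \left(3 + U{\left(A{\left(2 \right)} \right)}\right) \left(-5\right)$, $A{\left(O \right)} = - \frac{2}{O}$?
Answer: $324$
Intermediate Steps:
$U{\left(s \right)} = 1$ ($U{\left(s \right)} = 5 - 4 = 1$)
$Y = -20$ ($Y = \left(3 + 1\right) \left(-5\right) = 4 \left(-5\right) = -20$)
$S{\left(M,a \right)} = \left(-20 + a\right)^{2}$ ($S{\left(M,a \right)} = \left(a - 20\right)^{2} = \left(-20 + a\right)^{2}$)
$l = \frac{7}{8}$ ($l = \frac{1}{8} \cdot 7 = \frac{7}{8} \approx 0.875$)
$S{\left(5,3 \right)} + l \left(-5\right) \left(-8\right) = \left(-20 + 3\right)^{2} + \frac{7}{8} \left(-5\right) \left(-8\right) = \left(-17\right)^{2} - -35 = 289 + 35 = 324$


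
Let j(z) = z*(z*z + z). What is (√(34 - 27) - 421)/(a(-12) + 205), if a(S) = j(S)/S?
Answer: -421/337 + √7/337 ≈ -1.2414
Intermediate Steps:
j(z) = z*(z + z²) (j(z) = z*(z² + z) = z*(z + z²))
a(S) = S*(1 + S) (a(S) = (S²*(1 + S))/S = S*(1 + S))
(√(34 - 27) - 421)/(a(-12) + 205) = (√(34 - 27) - 421)/(-12*(1 - 12) + 205) = (√7 - 421)/(-12*(-11) + 205) = (-421 + √7)/(132 + 205) = (-421 + √7)/337 = (-421 + √7)*(1/337) = -421/337 + √7/337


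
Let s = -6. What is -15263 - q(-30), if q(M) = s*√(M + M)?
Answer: -15263 + 12*I*√15 ≈ -15263.0 + 46.476*I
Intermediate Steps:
q(M) = -6*√2*√M (q(M) = -6*√(M + M) = -6*√2*√M)
-15263 - q(-30) = -15263 - (-6)*√2*√(-30) = -15263 - (-6)*√2*I*√30 = -15263 - (-12)*I*√15 = -15263 + 12*I*√15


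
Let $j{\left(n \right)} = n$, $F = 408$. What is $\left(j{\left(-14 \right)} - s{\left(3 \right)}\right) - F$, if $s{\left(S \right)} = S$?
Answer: $-425$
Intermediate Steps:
$\left(j{\left(-14 \right)} - s{\left(3 \right)}\right) - F = \left(-14 - 3\right) - 408 = -17 - 408 = -425$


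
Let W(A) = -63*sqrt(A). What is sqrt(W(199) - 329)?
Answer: sqrt(-329 - 63*sqrt(199)) ≈ 34.896*I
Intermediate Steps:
sqrt(W(199) - 329) = sqrt(-63*sqrt(199) - 329) = sqrt(-329 - 63*sqrt(199))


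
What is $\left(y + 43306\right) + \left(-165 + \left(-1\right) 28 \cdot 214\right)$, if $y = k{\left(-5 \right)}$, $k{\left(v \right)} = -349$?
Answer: $36800$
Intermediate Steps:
$y = -349$
$\left(y + 43306\right) + \left(-165 + \left(-1\right) 28 \cdot 214\right) = \left(-349 + 43306\right) + \left(-165 + \left(-1\right) 28 \cdot 214\right) = 42957 - 6157 = 36800$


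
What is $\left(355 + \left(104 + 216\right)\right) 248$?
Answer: $167400$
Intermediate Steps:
$\left(355 + \left(104 + 216\right)\right) 248 = \left(355 + 320\right) 248 = 675 \cdot 248 = 167400$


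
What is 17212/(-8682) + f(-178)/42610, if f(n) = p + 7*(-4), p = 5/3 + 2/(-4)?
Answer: -244545429/123313340 ≈ -1.9831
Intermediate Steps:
p = 7/6 (p = 5*(1/3) + 2*(-1/4) = 5/3 - 1/2 = 7/6 ≈ 1.1667)
f(n) = -161/6 (f(n) = 7/6 + 7*(-4) = 7/6 - 28 = -161/6)
17212/(-8682) + f(-178)/42610 = 17212/(-8682) - 161/6/42610 = 17212*(-1/8682) - 161/6*1/42610 = -8606/4341 - 161/255660 = -244545429/123313340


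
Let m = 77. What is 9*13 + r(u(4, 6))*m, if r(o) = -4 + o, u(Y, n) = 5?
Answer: 194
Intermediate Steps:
9*13 + r(u(4, 6))*m = 9*13 + (-4 + 5)*77 = 117 + 1*77 = 117 + 77 = 194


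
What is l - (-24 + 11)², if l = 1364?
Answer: 1195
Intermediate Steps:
l - (-24 + 11)² = 1364 - (-24 + 11)² = 1364 - 1*(-13)² = 1364 - 1*169 = 1364 - 169 = 1195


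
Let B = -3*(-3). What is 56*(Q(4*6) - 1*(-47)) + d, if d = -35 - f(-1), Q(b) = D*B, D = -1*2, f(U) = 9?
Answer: 1580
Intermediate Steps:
B = 9
D = -2
Q(b) = -18 (Q(b) = -2*9 = -18)
d = -44 (d = -35 - 1*9 = -35 - 9 = -44)
56*(Q(4*6) - 1*(-47)) + d = 56*(-18 - 1*(-47)) - 44 = 56*(-18 + 47) - 44 = 56*29 - 44 = 1624 - 44 = 1580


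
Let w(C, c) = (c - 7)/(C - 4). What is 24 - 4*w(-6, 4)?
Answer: 114/5 ≈ 22.800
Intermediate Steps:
w(C, c) = (-7 + c)/(-4 + C)
24 - 4*w(-6, 4) = 24 - 4*(-7 + 4)/(-4 - 6) = 24 - 4*(-3)/(-10) = 24 - (-2)*(-3)/5 = 24 - 4*3/10 = 24 - 6/5 = 114/5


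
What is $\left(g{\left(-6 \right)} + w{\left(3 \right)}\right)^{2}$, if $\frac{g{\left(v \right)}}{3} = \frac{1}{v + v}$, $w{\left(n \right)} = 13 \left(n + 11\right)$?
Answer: $\frac{528529}{16} \approx 33033.0$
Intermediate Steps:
$w{\left(n \right)} = 143 + 13 n$ ($w{\left(n \right)} = 13 \left(11 + n\right) = 143 + 13 n$)
$g{\left(v \right)} = \frac{3}{2 v}$ ($g{\left(v \right)} = \frac{3}{v + v} = \frac{3}{2 v}$)
$\left(g{\left(-6 \right)} + w{\left(3 \right)}\right)^{2} = \left(\frac{3}{2 \left(-6\right)} + \left(143 + 13 \cdot 3\right)\right)^{2} = \left(\frac{3}{2} \left(- \frac{1}{6}\right) + \left(143 + 39\right)\right)^{2} = \left(- \frac{1}{4} + 182\right)^{2} = \left(\frac{727}{4}\right)^{2} = \frac{528529}{16}$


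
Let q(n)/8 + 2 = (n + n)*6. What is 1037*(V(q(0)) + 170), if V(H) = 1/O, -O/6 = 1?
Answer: 1056703/6 ≈ 1.7612e+5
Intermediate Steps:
O = -6 (O = -6*1 = -6)
q(n) = -16 + 96*n (q(n) = -16 + 8*((n + n)*6) = -16 + 8*((2*n)*6) = -16 + 8*(12*n) = -16 + 96*n)
V(H) = -⅙ (V(H) = 1/(-6) = -⅙)
1037*(V(q(0)) + 170) = 1037*(-⅙ + 170) = 1037*(1019/6) = 1056703/6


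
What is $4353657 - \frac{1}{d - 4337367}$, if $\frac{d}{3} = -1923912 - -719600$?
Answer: $\frac{34612892308072}{7950303} \approx 4.3537 \cdot 10^{6}$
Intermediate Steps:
$d = -3612936$ ($d = 3 \left(-1923912 - -719600\right) = 3 \left(-1923912 + 719600\right) = 3 \left(-1204312\right) = -3612936$)
$4353657 - \frac{1}{d - 4337367} = 4353657 - \frac{1}{-3612936 - 4337367} = 4353657 - \frac{1}{-7950303} = 4353657 - - \frac{1}{7950303} = 4353657 + \frac{1}{7950303} = \frac{34612892308072}{7950303}$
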